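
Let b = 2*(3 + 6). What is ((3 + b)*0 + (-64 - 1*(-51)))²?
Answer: 169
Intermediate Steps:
b = 18 (b = 2*9 = 18)
((3 + b)*0 + (-64 - 1*(-51)))² = ((3 + 18)*0 + (-64 - 1*(-51)))² = (21*0 + (-64 + 51))² = (0 - 13)² = (-13)² = 169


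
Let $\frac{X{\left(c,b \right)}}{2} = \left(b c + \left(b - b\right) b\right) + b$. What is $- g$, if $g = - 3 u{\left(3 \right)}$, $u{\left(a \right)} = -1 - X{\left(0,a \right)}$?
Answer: $-21$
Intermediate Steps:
$X{\left(c,b \right)} = 2 b + 2 b c$ ($X{\left(c,b \right)} = 2 \left(\left(b c + \left(b - b\right) b\right) + b\right) = 2 \left(\left(b c + 0 b\right) + b\right) = 2 \left(\left(b c + 0\right) + b\right) = 2 \left(b c + b\right) = 2 \left(b + b c\right) = 2 b + 2 b c$)
$u{\left(a \right)} = -1 - 2 a$ ($u{\left(a \right)} = -1 - 2 a \left(1 + 0\right) = -1 - 2 a 1 = -1 - 2 a$)
$g = 21$ ($g = - 3 \left(-1 - 6\right) = \left(-3\right) \left(-7\right) = 21$)
$- g = \left(-1\right) 21 = -21$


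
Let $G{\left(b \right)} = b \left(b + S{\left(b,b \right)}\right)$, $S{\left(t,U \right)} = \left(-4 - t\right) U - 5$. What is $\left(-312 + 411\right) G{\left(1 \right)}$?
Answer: $-891$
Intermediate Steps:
$S{\left(t,U \right)} = -5 + U \left(-4 - t\right)$ ($S{\left(t,U \right)} = U \left(-4 - t\right) - 5 = -5 + U \left(-4 - t\right)$)
$G{\left(b \right)} = b \left(-5 - b^{2} - 3 b\right)$ ($G{\left(b \right)} = b \left(b - \left(5 + 4 b + b b\right)\right) = b \left(b - \left(5 + b^{2} + 4 b\right)\right) = b \left(-5 - b^{2} - 3 b\right)$)
$\left(-312 + 411\right) G{\left(1 \right)} = \left(-312 + 411\right) \left(\left(-1\right) 1 \left(5 + 1^{2} + 3 \cdot 1\right)\right) = 99 \left(\left(-1\right) 1 \left(5 + 1 + 3\right)\right) = 99 \left(\left(-1\right) 1 \cdot 9\right) = 99 \left(-9\right) = -891$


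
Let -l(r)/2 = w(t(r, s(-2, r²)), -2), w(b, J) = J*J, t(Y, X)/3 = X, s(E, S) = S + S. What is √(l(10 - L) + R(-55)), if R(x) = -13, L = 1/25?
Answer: I*√21 ≈ 4.5826*I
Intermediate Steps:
L = 1/25 ≈ 0.040000
s(E, S) = 2*S
t(Y, X) = 3*X
w(b, J) = J²
l(r) = -8 (l(r) = -2*(-2)² = -2*4 = -8)
√(l(10 - L) + R(-55)) = √(-8 - 13) = √(-21) = I*√21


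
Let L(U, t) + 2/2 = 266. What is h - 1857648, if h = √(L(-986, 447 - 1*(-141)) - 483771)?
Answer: -1857648 + 23*I*√914 ≈ -1.8576e+6 + 695.35*I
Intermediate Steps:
L(U, t) = 265 (L(U, t) = -1 + 266 = 265)
h = 23*I*√914 (h = √(265 - 483771) = √(-483506) = 23*I*√914 ≈ 695.35*I)
h - 1857648 = 23*I*√914 - 1857648 = -1857648 + 23*I*√914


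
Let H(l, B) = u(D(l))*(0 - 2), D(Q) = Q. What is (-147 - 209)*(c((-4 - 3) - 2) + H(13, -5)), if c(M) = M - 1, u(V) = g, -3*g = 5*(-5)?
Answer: 28480/3 ≈ 9493.3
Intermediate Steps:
g = 25/3 (g = -5*(-5)/3 = -1/3*(-25) = 25/3 ≈ 8.3333)
u(V) = 25/3
c(M) = -1 + M
H(l, B) = -50/3 (H(l, B) = 25*(0 - 2)/3 = (25/3)*(-2) = -50/3)
(-147 - 209)*(c((-4 - 3) - 2) + H(13, -5)) = (-147 - 209)*((-1 + ((-4 - 3) - 2)) - 50/3) = -356*((-1 + (-7 - 2)) - 50/3) = -356*((-1 - 9) - 50/3) = -356*(-10 - 50/3) = -356*(-80/3) = 28480/3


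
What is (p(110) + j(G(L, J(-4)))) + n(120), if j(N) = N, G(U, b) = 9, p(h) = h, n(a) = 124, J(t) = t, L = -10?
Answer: 243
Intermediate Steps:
(p(110) + j(G(L, J(-4)))) + n(120) = (110 + 9) + 124 = 119 + 124 = 243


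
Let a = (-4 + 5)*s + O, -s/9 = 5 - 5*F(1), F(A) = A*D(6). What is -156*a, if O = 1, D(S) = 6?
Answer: -35256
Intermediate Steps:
F(A) = 6*A (F(A) = A*6 = 6*A)
s = 225 (s = -9*(5 - 30) = -9*(-25) = 225)
a = 226 (a = (-4 + 5)*225 + 1 = 1*225 + 1 = 225 + 1 = 226)
-156*a = -156*226 = -35256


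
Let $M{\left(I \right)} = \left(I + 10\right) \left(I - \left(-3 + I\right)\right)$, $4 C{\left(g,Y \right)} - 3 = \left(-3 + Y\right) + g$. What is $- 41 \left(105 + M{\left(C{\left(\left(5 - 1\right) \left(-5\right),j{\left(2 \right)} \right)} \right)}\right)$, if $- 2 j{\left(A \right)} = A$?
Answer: $- \frac{19557}{4} \approx -4889.3$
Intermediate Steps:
$j{\left(A \right)} = - \frac{A}{2}$
$C{\left(g,Y \right)} = \frac{Y}{4} + \frac{g}{4}$ ($C{\left(g,Y \right)} = \frac{3}{4} + \frac{\left(-3 + Y\right) + g}{4} = \frac{3}{4} + \frac{-3 + Y + g}{4} = \frac{3}{4} + \left(- \frac{3}{4} + \frac{Y}{4} + \frac{g}{4}\right) = \frac{Y}{4} + \frac{g}{4}$)
$M{\left(I \right)} = 30 + 3 I$ ($M{\left(I \right)} = \left(10 + I\right) 3 = 30 + 3 I$)
$- 41 \left(105 + M{\left(C{\left(\left(5 - 1\right) \left(-5\right),j{\left(2 \right)} \right)} \right)}\right) = - 41 \left(105 + \left(30 + 3 \left(\frac{\left(- \frac{1}{2}\right) 2}{4} + \frac{\left(5 - 1\right) \left(-5\right)}{4}\right)\right)\right) = - 41 \left(105 + \left(30 + 3 \left(\frac{1}{4} \left(-1\right) + \frac{4 \left(-5\right)}{4}\right)\right)\right) = - 41 \left(105 + \left(30 + 3 \left(- \frac{1}{4} + \frac{1}{4} \left(-20\right)\right)\right)\right) = - 41 \left(105 + \left(30 + 3 \left(- \frac{1}{4} - 5\right)\right)\right) = - 41 \left(105 + \left(30 + 3 \left(- \frac{21}{4}\right)\right)\right) = - 41 \left(105 + \left(30 - \frac{63}{4}\right)\right) = - 41 \left(105 + \frac{57}{4}\right) = \left(-41\right) \frac{477}{4} = - \frac{19557}{4}$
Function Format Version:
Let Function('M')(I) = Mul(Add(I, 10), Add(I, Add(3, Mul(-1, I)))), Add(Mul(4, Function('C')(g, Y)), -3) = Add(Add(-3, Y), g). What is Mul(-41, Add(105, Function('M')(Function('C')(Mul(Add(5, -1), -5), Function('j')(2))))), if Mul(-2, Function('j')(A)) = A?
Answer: Rational(-19557, 4) ≈ -4889.3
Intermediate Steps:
Function('j')(A) = Mul(Rational(-1, 2), A)
Function('C')(g, Y) = Add(Mul(Rational(1, 4), Y), Mul(Rational(1, 4), g)) (Function('C')(g, Y) = Add(Rational(3, 4), Mul(Rational(1, 4), Add(Add(-3, Y), g))) = Add(Rational(3, 4), Mul(Rational(1, 4), Add(-3, Y, g))) = Add(Rational(3, 4), Add(Rational(-3, 4), Mul(Rational(1, 4), Y), Mul(Rational(1, 4), g))) = Add(Mul(Rational(1, 4), Y), Mul(Rational(1, 4), g)))
Function('M')(I) = Add(30, Mul(3, I)) (Function('M')(I) = Mul(Add(10, I), 3) = Add(30, Mul(3, I)))
Mul(-41, Add(105, Function('M')(Function('C')(Mul(Add(5, -1), -5), Function('j')(2))))) = Mul(-41, Add(105, Add(30, Mul(3, Add(Mul(Rational(1, 4), Mul(Rational(-1, 2), 2)), Mul(Rational(1, 4), Mul(Add(5, -1), -5))))))) = Mul(-41, Add(105, Add(30, Mul(3, Add(Mul(Rational(1, 4), -1), Mul(Rational(1, 4), Mul(4, -5))))))) = Mul(-41, Add(105, Add(30, Mul(3, Add(Rational(-1, 4), Mul(Rational(1, 4), -20)))))) = Mul(-41, Add(105, Add(30, Mul(3, Add(Rational(-1, 4), -5))))) = Mul(-41, Add(105, Add(30, Mul(3, Rational(-21, 4))))) = Mul(-41, Add(105, Add(30, Rational(-63, 4)))) = Mul(-41, Add(105, Rational(57, 4))) = Mul(-41, Rational(477, 4)) = Rational(-19557, 4)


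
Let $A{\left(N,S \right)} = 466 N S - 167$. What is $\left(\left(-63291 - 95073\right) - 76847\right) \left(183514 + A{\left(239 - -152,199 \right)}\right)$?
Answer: $-8571639468951$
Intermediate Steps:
$A{\left(N,S \right)} = -167 + 466 N S$ ($A{\left(N,S \right)} = 466 N S - 167 = -167 + 466 N S$)
$\left(\left(-63291 - 95073\right) - 76847\right) \left(183514 + A{\left(239 - -152,199 \right)}\right) = \left(\left(-63291 - 95073\right) - 76847\right) \left(183514 - \left(167 - 466 \left(239 - -152\right) 199\right)\right) = \left(-158364 - 76847\right) \left(183514 - \left(167 - 466 \left(239 + 152\right) 199\right)\right) = - 235211 \left(183514 - \left(167 - 36258994\right)\right) = - 235211 \left(183514 + \left(-167 + 36258994\right)\right) = - 235211 \left(183514 + 36258827\right) = \left(-235211\right) 36442341 = -8571639468951$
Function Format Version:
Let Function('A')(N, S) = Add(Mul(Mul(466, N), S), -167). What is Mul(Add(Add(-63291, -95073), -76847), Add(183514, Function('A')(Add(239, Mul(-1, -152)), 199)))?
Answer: -8571639468951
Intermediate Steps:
Function('A')(N, S) = Add(-167, Mul(466, N, S)) (Function('A')(N, S) = Add(Mul(466, N, S), -167) = Add(-167, Mul(466, N, S)))
Mul(Add(Add(-63291, -95073), -76847), Add(183514, Function('A')(Add(239, Mul(-1, -152)), 199))) = Mul(Add(Add(-63291, -95073), -76847), Add(183514, Add(-167, Mul(466, Add(239, Mul(-1, -152)), 199)))) = Mul(Add(-158364, -76847), Add(183514, Add(-167, Mul(466, Add(239, 152), 199)))) = Mul(-235211, Add(183514, Add(-167, Mul(466, 391, 199)))) = Mul(-235211, Add(183514, Add(-167, 36258994))) = Mul(-235211, Add(183514, 36258827)) = Mul(-235211, 36442341) = -8571639468951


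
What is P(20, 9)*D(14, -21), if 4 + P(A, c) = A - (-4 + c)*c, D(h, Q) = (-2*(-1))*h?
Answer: -812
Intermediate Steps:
D(h, Q) = 2*h
P(A, c) = -4 + A - c*(-4 + c) (P(A, c) = -4 + (A - (-4 + c)*c) = -4 + (A - c*(-4 + c)) = -4 + A - c*(-4 + c))
P(20, 9)*D(14, -21) = (-4 + 20 - 1*9**2 + 4*9)*(2*14) = (-4 + 20 - 1*81 + 36)*28 = (-4 + 20 - 81 + 36)*28 = -29*28 = -812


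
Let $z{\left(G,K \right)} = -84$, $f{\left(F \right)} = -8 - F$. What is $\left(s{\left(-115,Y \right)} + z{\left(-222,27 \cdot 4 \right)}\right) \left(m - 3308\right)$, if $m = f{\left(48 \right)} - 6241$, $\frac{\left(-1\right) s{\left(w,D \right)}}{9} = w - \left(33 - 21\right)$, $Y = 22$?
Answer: $-10171695$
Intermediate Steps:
$s{\left(w,D \right)} = 108 - 9 w$ ($s{\left(w,D \right)} = - 9 \left(w - \left(33 - 21\right)\right) = - 9 \left(w - 12\right) = - 9 \left(-12 + w\right) = 108 - 9 w$)
$m = -6297$ ($m = \left(-8 - 48\right) - 6241 = -56 - 6241 = -6297$)
$\left(s{\left(-115,Y \right)} + z{\left(-222,27 \cdot 4 \right)}\right) \left(m - 3308\right) = \left(\left(108 - -1035\right) - 84\right) \left(-6297 - 3308\right) = \left(\left(108 + 1035\right) - 84\right) \left(-9605\right) = \left(1143 - 84\right) \left(-9605\right) = 1059 \left(-9605\right) = -10171695$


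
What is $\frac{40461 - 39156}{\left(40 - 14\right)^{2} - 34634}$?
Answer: $- \frac{1305}{33958} \approx -0.03843$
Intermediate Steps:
$\frac{40461 - 39156}{\left(40 - 14\right)^{2} - 34634} = \frac{1305}{26^{2} - 34634} = \frac{1305}{676 - 34634} = \frac{1305}{-33958} = 1305 \left(- \frac{1}{33958}\right) = - \frac{1305}{33958}$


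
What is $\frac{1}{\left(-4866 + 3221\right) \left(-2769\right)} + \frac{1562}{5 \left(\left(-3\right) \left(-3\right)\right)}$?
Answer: $\frac{474327857}{13665015} \approx 34.711$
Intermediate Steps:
$\frac{1}{\left(-4866 + 3221\right) \left(-2769\right)} + \frac{1562}{5 \left(\left(-3\right) \left(-3\right)\right)} = \frac{1}{-1645} \left(- \frac{1}{2769}\right) + \frac{1562}{5 \cdot 9} = \left(- \frac{1}{1645}\right) \left(- \frac{1}{2769}\right) + \frac{1562}{45} = \frac{1}{4555005} + 1562 \cdot \frac{1}{45} = \frac{1}{4555005} + \frac{1562}{45} = \frac{474327857}{13665015}$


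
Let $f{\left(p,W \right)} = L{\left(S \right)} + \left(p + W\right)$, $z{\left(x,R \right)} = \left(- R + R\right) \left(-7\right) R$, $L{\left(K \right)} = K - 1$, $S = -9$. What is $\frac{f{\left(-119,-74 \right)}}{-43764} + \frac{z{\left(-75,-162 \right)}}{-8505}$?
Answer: $\frac{29}{6252} \approx 0.0046385$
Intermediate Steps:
$L{\left(K \right)} = -1 + K$ ($L{\left(K \right)} = K - 1 = -1 + K$)
$z{\left(x,R \right)} = 0$ ($z{\left(x,R \right)} = 0 \left(-7\right) R = 0 R = 0$)
$f{\left(p,W \right)} = -10 + W + p$ ($f{\left(p,W \right)} = \left(-1 - 9\right) + \left(p + W\right) = -10 + \left(W + p\right) = -10 + W + p$)
$\frac{f{\left(-119,-74 \right)}}{-43764} + \frac{z{\left(-75,-162 \right)}}{-8505} = \frac{-10 - 74 - 119}{-43764} + \frac{0}{-8505} = \left(-203\right) \left(- \frac{1}{43764}\right) + 0 \left(- \frac{1}{8505}\right) = \frac{29}{6252} + 0 = \frac{29}{6252}$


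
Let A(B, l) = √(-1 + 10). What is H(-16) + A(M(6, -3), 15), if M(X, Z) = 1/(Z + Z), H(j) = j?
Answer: -13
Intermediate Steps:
M(X, Z) = 1/(2*Z)
A(B, l) = 3 (A(B, l) = √9 = 3)
H(-16) + A(M(6, -3), 15) = -16 + 3 = -13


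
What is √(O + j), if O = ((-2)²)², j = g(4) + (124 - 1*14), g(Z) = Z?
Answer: √130 ≈ 11.402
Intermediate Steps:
j = 114 (j = 4 + (124 - 1*14) = 4 + (124 - 14) = 4 + 110 = 114)
O = 16 (O = 4² = 16)
√(O + j) = √(16 + 114) = √130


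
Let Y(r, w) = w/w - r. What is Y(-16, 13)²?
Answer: 289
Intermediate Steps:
Y(r, w) = 1 - r
Y(-16, 13)² = (1 - 1*(-16))² = (1 + 16)² = 17² = 289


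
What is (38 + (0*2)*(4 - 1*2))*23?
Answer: 874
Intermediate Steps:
(38 + (0*2)*(4 - 1*2))*23 = (38 + 0*(4 - 2))*23 = (38 + 0*2)*23 = (38 + 0)*23 = 38*23 = 874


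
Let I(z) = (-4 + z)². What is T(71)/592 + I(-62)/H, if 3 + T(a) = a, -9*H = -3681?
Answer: 651641/60532 ≈ 10.765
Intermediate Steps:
H = 409 (H = -⅑*(-3681) = 409)
T(a) = -3 + a
T(71)/592 + I(-62)/H = (-3 + 71)/592 + (-4 - 62)²/409 = 68*(1/592) + (-66)²*(1/409) = 17/148 + 4356*(1/409) = 17/148 + 4356/409 = 651641/60532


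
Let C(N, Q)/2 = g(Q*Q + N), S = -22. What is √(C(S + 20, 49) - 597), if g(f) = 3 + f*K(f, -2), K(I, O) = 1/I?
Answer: I*√589 ≈ 24.269*I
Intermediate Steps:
g(f) = 4 (g(f) = 3 + f/f = 3 + 1 = 4)
C(N, Q) = 8 (C(N, Q) = 2*4 = 8)
√(C(S + 20, 49) - 597) = √(8 - 597) = √(-589) = I*√589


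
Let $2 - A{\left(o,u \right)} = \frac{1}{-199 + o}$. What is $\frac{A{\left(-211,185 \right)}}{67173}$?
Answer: $\frac{821}{27540930} \approx 2.981 \cdot 10^{-5}$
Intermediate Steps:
$A{\left(o,u \right)} = 2 - \frac{1}{-199 + o}$
$\frac{A{\left(-211,185 \right)}}{67173} = \frac{\frac{1}{-199 - 211} \left(-399 + 2 \left(-211\right)\right)}{67173} = \frac{-399 - 422}{-410} \cdot \frac{1}{67173} = \left(- \frac{1}{410}\right) \left(-821\right) \frac{1}{67173} = \frac{821}{410} \cdot \frac{1}{67173} = \frac{821}{27540930}$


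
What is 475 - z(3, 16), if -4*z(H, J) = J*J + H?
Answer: 2159/4 ≈ 539.75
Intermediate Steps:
z(H, J) = -H/4 - J**2/4 (z(H, J) = -(J*J + H)/4 = -(J**2 + H)/4 = -(H + J**2)/4 = -H/4 - J**2/4)
475 - z(3, 16) = 475 - (-1/4*3 - 1/4*16**2) = 475 - (-3/4 - 1/4*256) = 475 - (-3/4 - 64) = 475 - 1*(-259/4) = 475 + 259/4 = 2159/4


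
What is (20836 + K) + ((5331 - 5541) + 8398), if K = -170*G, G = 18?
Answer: 25964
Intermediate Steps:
K = -3060 (K = -170*18 = -3060)
(20836 + K) + ((5331 - 5541) + 8398) = (20836 - 3060) + ((5331 - 5541) + 8398) = 17776 + (-210 + 8398) = 17776 + 8188 = 25964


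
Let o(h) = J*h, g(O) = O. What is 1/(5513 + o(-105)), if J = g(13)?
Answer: 1/4148 ≈ 0.00024108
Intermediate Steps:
J = 13
o(h) = 13*h
1/(5513 + o(-105)) = 1/(5513 + 13*(-105)) = 1/(5513 - 1365) = 1/4148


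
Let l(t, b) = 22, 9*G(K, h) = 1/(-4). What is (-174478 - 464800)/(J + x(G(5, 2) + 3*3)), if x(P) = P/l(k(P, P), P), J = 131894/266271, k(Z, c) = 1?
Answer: -44938394777232/63488527 ≈ -7.0782e+5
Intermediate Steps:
J = 131894/266271 (J = 131894*(1/266271) = 131894/266271 ≈ 0.49534)
G(K, h) = -1/36 (G(K, h) = (⅑)/(-4) = (⅑)*(-¼) = -1/36)
x(P) = P/22
(-174478 - 464800)/(J + x(G(5, 2) + 3*3)) = (-174478 - 464800)/(131894/266271 + (-1/36 + 3*3)/22) = -639278/(131894/266271 + (-1/36 + 9)/22) = -639278/(131894/266271 + (1/22)*(323/36)) = -639278/(131894/266271 + 323/792) = -639278/63488527/70295544 = -639278*70295544/63488527 = -44938394777232/63488527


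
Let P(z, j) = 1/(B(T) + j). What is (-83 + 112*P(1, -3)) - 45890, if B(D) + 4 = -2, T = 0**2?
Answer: -413869/9 ≈ -45985.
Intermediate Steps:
T = 0
B(D) = -6 (B(D) = -4 - 2 = -6)
P(z, j) = 1/(-6 + j)
(-83 + 112*P(1, -3)) - 45890 = (-83 + 112/(-6 - 3)) - 45890 = (-83 + 112/(-9)) - 45890 = (-83 + 112*(-1/9)) - 45890 = (-83 - 112/9) - 45890 = -859/9 - 45890 = -413869/9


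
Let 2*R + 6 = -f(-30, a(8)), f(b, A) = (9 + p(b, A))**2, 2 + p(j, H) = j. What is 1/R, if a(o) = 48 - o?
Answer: -2/535 ≈ -0.0037383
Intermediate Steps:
p(j, H) = -2 + j
f(b, A) = (7 + b)**2 (f(b, A) = (9 + (-2 + b))**2 = (7 + b)**2)
R = -535/2 (R = -3 + (-(7 - 30)**2)/2 = -3 + (-1*(-23)**2)/2 = -3 + (-1*529)/2 = -3 + (1/2)*(-529) = -3 - 529/2 = -535/2 ≈ -267.50)
1/R = 1/(-535/2) = -2/535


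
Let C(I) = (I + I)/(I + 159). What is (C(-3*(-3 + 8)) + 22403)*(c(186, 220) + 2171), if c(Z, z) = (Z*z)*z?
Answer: 4841460675857/24 ≈ 2.0173e+11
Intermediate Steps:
c(Z, z) = Z*z**2
C(I) = 2*I/(159 + I) (C(I) = (2*I)/(159 + I) = 2*I/(159 + I))
(C(-3*(-3 + 8)) + 22403)*(c(186, 220) + 2171) = (2*(-3*(-3 + 8))/(159 - 3*(-3 + 8)) + 22403)*(186*220**2 + 2171) = (2*(-3*5)/(159 - 3*5) + 22403)*(186*48400 + 2171) = (2*(-15)/(159 - 15) + 22403)*(9002400 + 2171) = (2*(-15)/144 + 22403)*9004571 = (2*(-15)*(1/144) + 22403)*9004571 = (-5/24 + 22403)*9004571 = (537667/24)*9004571 = 4841460675857/24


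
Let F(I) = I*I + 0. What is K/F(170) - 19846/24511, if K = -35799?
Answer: -1451018689/708367900 ≈ -2.0484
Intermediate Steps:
F(I) = I² (F(I) = I² + 0 = I²)
K/F(170) - 19846/24511 = -35799/(170²) - 19846/24511 = -35799/28900 - 19846*1/24511 = -35799*1/28900 - 19846/24511 = -35799/28900 - 19846/24511 = -1451018689/708367900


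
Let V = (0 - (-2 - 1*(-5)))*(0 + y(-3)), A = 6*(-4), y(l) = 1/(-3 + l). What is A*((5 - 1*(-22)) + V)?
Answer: -660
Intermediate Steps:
A = -24
V = ½ (V = (0 - (-2 - 1*(-5)))*(0 + 1/(-3 - 3)) = (0 - (-2 + 5))*(0 + 1/(-6)) = (0 - 1*3)*(0 - ⅙) = (0 - 3)*(-⅙) = -3*(-⅙) = ½ ≈ 0.50000)
A*((5 - 1*(-22)) + V) = -24*((5 - 1*(-22)) + ½) = -24*((5 + 22) + ½) = -24*(27 + ½) = -24*55/2 = -660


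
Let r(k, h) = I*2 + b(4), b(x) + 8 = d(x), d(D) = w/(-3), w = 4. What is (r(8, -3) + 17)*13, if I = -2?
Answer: 143/3 ≈ 47.667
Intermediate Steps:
d(D) = -4/3 (d(D) = 4/(-3) = 4*(-1/3) = -4/3)
b(x) = -28/3 (b(x) = -8 - 4/3 = -28/3)
r(k, h) = -40/3 (r(k, h) = -2*2 - 28/3 = -4 - 28/3 = -40/3)
(r(8, -3) + 17)*13 = (-40/3 + 17)*13 = (11/3)*13 = 143/3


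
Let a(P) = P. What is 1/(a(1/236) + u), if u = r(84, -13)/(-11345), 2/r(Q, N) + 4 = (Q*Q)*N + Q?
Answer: 30672523520/129968379 ≈ 236.00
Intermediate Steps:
r(Q, N) = 2/(-4 + Q + N*Q²) (r(Q, N) = 2/(-4 + ((Q*Q)*N + Q)) = 2/(-4 + (Q²*N + Q)) = 2/(-4 + (N*Q² + Q)) = 2/(-4 + (Q + N*Q²)) = 2/(-4 + Q + N*Q²))
u = 1/519873280 (u = (2/(-4 + 84 - 13*84²))/(-11345) = (2/(-4 + 84 - 13*7056))*(-1/11345) = (2/(-4 + 84 - 91728))*(-1/11345) = (2/(-91648))*(-1/11345) = (2*(-1/91648))*(-1/11345) = -1/45824*(-1/11345) = 1/519873280 ≈ 1.9235e-9)
1/(a(1/236) + u) = 1/(1/236 + 1/519873280) = 1/(129968379/30672523520) = 30672523520/129968379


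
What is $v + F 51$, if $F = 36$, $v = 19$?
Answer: $1855$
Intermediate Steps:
$v + F 51 = 19 + 36 \cdot 51 = 19 + 1836 = 1855$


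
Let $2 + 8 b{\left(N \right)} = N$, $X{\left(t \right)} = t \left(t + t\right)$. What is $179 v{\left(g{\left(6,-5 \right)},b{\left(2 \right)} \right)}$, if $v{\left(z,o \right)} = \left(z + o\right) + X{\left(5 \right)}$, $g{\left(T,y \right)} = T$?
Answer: $10024$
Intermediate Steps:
$X{\left(t \right)} = 2 t^{2}$ ($X{\left(t \right)} = t 2 t = 2 t^{2}$)
$b{\left(N \right)} = - \frac{1}{4} + \frac{N}{8}$
$v{\left(z,o \right)} = 50 + o + z$ ($v{\left(z,o \right)} = \left(z + o\right) + 2 \cdot 5^{2} = \left(o + z\right) + 2 \cdot 25 = \left(o + z\right) + 50 = 50 + o + z$)
$179 v{\left(g{\left(6,-5 \right)},b{\left(2 \right)} \right)} = 179 \left(50 + \left(- \frac{1}{4} + \frac{1}{8} \cdot 2\right) + 6\right) = 179 \left(50 + \left(- \frac{1}{4} + \frac{1}{4}\right) + 6\right) = 179 \left(50 + 0 + 6\right) = 179 \cdot 56 = 10024$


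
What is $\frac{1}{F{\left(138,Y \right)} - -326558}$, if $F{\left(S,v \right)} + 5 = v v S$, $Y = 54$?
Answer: $\frac{1}{728961} \approx 1.3718 \cdot 10^{-6}$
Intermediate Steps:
$F{\left(S,v \right)} = -5 + S v^{2}$ ($F{\left(S,v \right)} = -5 + v v S = -5 + v^{2} S = -5 + S v^{2}$)
$\frac{1}{F{\left(138,Y \right)} - -326558} = \frac{1}{\left(-5 + 138 \cdot 54^{2}\right) - -326558} = \frac{1}{\left(-5 + 138 \cdot 2916\right) + 326558} = \frac{1}{\left(-5 + 402408\right) + 326558} = \frac{1}{402403 + 326558} = \frac{1}{728961}$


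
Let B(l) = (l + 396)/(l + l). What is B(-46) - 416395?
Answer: -19154345/46 ≈ -4.1640e+5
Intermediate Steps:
B(l) = (396 + l)/(2*l) (B(l) = (396 + l)/((2*l)) = (396 + l)*(1/(2*l)) = (396 + l)/(2*l))
B(-46) - 416395 = (½)*(396 - 46)/(-46) - 416395 = (½)*(-1/46)*350 - 416395 = -175/46 - 416395 = -19154345/46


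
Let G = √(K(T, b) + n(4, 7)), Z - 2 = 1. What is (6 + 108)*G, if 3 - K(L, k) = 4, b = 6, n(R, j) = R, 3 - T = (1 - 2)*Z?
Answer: 114*√3 ≈ 197.45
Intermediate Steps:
Z = 3 (Z = 2 + 1 = 3)
T = 6 (T = 3 - (1 - 2)*3 = 3 - (-1)*3 = 3 - 1*(-3) = 3 + 3 = 6)
K(L, k) = -1 (K(L, k) = 3 - 1*4 = 3 - 4 = -1)
G = √3 (G = √(-1 + 4) = √3 ≈ 1.7320)
(6 + 108)*G = (6 + 108)*√3 = 114*√3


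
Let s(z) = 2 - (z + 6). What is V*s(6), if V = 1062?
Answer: -10620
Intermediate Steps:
s(z) = -4 - z (s(z) = 2 - (6 + z) = 2 + (-6 - z) = -4 - z)
V*s(6) = 1062*(-4 - 1*6) = 1062*(-4 - 6) = 1062*(-10) = -10620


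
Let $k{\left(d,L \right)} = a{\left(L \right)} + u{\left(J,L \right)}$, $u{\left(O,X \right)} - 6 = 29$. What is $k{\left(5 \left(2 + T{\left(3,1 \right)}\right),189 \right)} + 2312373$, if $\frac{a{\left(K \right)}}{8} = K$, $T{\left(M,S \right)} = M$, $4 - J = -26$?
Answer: $2313920$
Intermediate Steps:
$J = 30$ ($J = 4 - -26 = 4 + 26 = 30$)
$u{\left(O,X \right)} = 35$ ($u{\left(O,X \right)} = 6 + 29 = 35$)
$a{\left(K \right)} = 8 K$
$k{\left(d,L \right)} = 35 + 8 L$ ($k{\left(d,L \right)} = 8 L + 35 = 35 + 8 L$)
$k{\left(5 \left(2 + T{\left(3,1 \right)}\right),189 \right)} + 2312373 = \left(35 + 8 \cdot 189\right) + 2312373 = \left(35 + 1512\right) + 2312373 = 1547 + 2312373 = 2313920$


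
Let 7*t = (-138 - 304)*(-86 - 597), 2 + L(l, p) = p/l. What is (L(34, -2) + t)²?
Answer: 26335545721489/14161 ≈ 1.8597e+9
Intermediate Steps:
L(l, p) = -2 + p/l
t = 301886/7 (t = ((-138 - 304)*(-86 - 597))/7 = (-442*(-683))/7 = (⅐)*301886 = 301886/7 ≈ 43127.)
(L(34, -2) + t)² = ((-2 - 2/34) + 301886/7)² = ((-2 - 2*1/34) + 301886/7)² = ((-2 - 1/17) + 301886/7)² = (-35/17 + 301886/7)² = (5131817/119)² = 26335545721489/14161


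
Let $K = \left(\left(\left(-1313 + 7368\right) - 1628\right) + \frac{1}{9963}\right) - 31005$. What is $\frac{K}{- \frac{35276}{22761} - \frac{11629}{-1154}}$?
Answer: $- \frac{85866656883962}{27549437295} \approx -3116.8$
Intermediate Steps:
$K = - \frac{264796613}{9963}$ ($K = \left(\left(6055 - 1628\right) + \frac{1}{9963}\right) - 31005 = \left(4427 + \frac{1}{9963}\right) - 31005 = \frac{44106202}{9963} - 31005 = - \frac{264796613}{9963} \approx -26578.0$)
$\frac{K}{- \frac{35276}{22761} - \frac{11629}{-1154}} = - \frac{264796613}{9963 \left(- \frac{35276}{22761} - \frac{11629}{-1154}\right)} = - \frac{264796613}{9963 \left(\left(-35276\right) \frac{1}{22761} - - \frac{11629}{1154}\right)} = - \frac{264796613}{9963 \left(- \frac{35276}{22761} + \frac{11629}{1154}\right)} = - \frac{264796613}{9963 \cdot \frac{223979165}{26266194}} = \left(- \frac{264796613}{9963}\right) \frac{26266194}{223979165} = - \frac{85866656883962}{27549437295}$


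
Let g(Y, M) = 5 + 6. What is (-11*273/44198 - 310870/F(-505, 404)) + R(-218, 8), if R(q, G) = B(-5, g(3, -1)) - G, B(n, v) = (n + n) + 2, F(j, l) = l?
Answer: -22770684/28987 ≈ -785.55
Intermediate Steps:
g(Y, M) = 11
B(n, v) = 2 + 2*n (B(n, v) = 2*n + 2 = 2 + 2*n)
R(q, G) = -8 - G (R(q, G) = (2 + 2*(-5)) - G = (2 - 10) - G = -8 - G)
(-11*273/44198 - 310870/F(-505, 404)) + R(-218, 8) = (-11*273/44198 - 310870/404) + (-8 - 1*8) = (-3003*1/44198 - 310870*1/404) + (-8 - 8) = (-39/574 - 155435/202) - 16 = -22306892/28987 - 16 = -22770684/28987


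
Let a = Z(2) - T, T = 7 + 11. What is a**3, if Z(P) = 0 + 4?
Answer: -2744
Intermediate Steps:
T = 18
Z(P) = 4
a = -14 (a = 4 - 1*18 = 4 - 18 = -14)
a**3 = (-14)**3 = -2744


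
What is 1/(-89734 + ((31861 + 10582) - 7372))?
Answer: -1/54663 ≈ -1.8294e-5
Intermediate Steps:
1/(-89734 + ((31861 + 10582) - 7372)) = 1/(-89734 + (42443 - 7372)) = 1/(-89734 + 35071) = 1/(-54663) = -1/54663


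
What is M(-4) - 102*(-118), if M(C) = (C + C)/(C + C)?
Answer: 12037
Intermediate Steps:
M(C) = 1 (M(C) = (2*C)/((2*C)) = (2*C)*(1/(2*C)) = 1)
M(-4) - 102*(-118) = 1 - 102*(-118) = 1 + 12036 = 12037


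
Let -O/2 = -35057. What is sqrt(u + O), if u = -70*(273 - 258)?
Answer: 2*sqrt(17266) ≈ 262.80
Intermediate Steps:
O = 70114 (O = -2*(-35057) = 70114)
u = -1050 (u = -70*15 = -1050)
sqrt(u + O) = sqrt(-1050 + 70114) = sqrt(69064) = 2*sqrt(17266)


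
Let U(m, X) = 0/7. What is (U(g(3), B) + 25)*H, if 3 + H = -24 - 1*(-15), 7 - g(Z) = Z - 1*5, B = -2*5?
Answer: -300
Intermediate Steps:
B = -10
g(Z) = 12 - Z (g(Z) = 7 - (Z - 1*5) = 7 - (Z - 5) = 7 - (-5 + Z) = 7 + (5 - Z) = 12 - Z)
U(m, X) = 0 (U(m, X) = 0*(⅐) = 0)
H = -12 (H = -3 + (-24 - 1*(-15)) = -3 + (-24 + 15) = -3 - 9 = -12)
(U(g(3), B) + 25)*H = (0 + 25)*(-12) = 25*(-12) = -300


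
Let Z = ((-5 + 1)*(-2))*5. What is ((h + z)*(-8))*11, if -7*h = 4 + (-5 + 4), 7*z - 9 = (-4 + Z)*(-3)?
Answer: 8976/7 ≈ 1282.3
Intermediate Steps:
Z = 40 (Z = -4*(-2)*5 = 8*5 = 40)
z = -99/7 (z = 9/7 + ((-4 + 40)*(-3))/7 = 9/7 + (36*(-3))/7 = 9/7 + (⅐)*(-108) = 9/7 - 108/7 = -99/7 ≈ -14.143)
h = -3/7 (h = -(4 + (-5 + 4))/7 = -(4 - 1)/7 = -⅐*3 = -3/7 ≈ -0.42857)
((h + z)*(-8))*11 = ((-3/7 - 99/7)*(-8))*11 = -102/7*(-8)*11 = (816/7)*11 = 8976/7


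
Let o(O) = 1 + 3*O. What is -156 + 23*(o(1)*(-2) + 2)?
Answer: -294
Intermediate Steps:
-156 + 23*(o(1)*(-2) + 2) = -156 + 23*((1 + 3*1)*(-2) + 2) = -156 + 23*((1 + 3)*(-2) + 2) = -156 + 23*(4*(-2) + 2) = -156 + 23*(-8 + 2) = -156 + 23*(-6) = -156 - 138 = -294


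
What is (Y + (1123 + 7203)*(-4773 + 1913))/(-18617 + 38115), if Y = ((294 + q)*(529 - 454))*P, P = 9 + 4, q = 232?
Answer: -11649755/9749 ≈ -1195.0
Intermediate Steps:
P = 13
Y = 512850 (Y = ((294 + 232)*(529 - 454))*13 = (526*75)*13 = 39450*13 = 512850)
(Y + (1123 + 7203)*(-4773 + 1913))/(-18617 + 38115) = (512850 + (1123 + 7203)*(-4773 + 1913))/(-18617 + 38115) = (512850 + 8326*(-2860))/19498 = (512850 - 23812360)*(1/19498) = -23299510*1/19498 = -11649755/9749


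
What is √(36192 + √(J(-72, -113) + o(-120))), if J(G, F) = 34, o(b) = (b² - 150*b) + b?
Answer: √(36192 + √32314) ≈ 190.71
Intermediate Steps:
o(b) = b² - 149*b
√(36192 + √(J(-72, -113) + o(-120))) = √(36192 + √(34 - 120*(-149 - 120))) = √(36192 + √(34 - 120*(-269))) = √(36192 + √(34 + 32280)) = √(36192 + √32314)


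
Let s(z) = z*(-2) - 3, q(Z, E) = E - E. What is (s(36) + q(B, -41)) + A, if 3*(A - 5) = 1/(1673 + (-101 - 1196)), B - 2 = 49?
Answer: -78959/1128 ≈ -69.999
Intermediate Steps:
B = 51 (B = 2 + 49 = 51)
A = 5641/1128 (A = 5 + 1/(3*(1673 + (-101 - 1196))) = 5 + 1/(3*(1673 - 1297)) = 5 + (⅓)/376 = 5 + (⅓)*(1/376) = 5 + 1/1128 = 5641/1128 ≈ 5.0009)
q(Z, E) = 0
s(z) = -3 - 2*z (s(z) = -2*z - 3 = -3 - 2*z)
(s(36) + q(B, -41)) + A = ((-3 - 2*36) + 0) + 5641/1128 = ((-3 - 72) + 0) + 5641/1128 = (-75 + 0) + 5641/1128 = -75 + 5641/1128 = -78959/1128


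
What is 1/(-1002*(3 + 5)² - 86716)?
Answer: -1/150844 ≈ -6.6294e-6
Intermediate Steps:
1/(-1002*(3 + 5)² - 86716) = 1/(-1002*8² - 86716) = 1/(-1002*64 - 86716) = 1/(-64128 - 86716) = 1/(-150844) = -1/150844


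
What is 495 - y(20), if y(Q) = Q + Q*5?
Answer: 375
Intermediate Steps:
y(Q) = 6*Q (y(Q) = Q + 5*Q = 6*Q)
495 - y(20) = 495 - 6*20 = 495 - 1*120 = 495 - 120 = 375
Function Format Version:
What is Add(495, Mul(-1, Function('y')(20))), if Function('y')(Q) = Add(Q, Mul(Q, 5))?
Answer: 375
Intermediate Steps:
Function('y')(Q) = Mul(6, Q) (Function('y')(Q) = Add(Q, Mul(5, Q)) = Mul(6, Q))
Add(495, Mul(-1, Function('y')(20))) = Add(495, Mul(-1, Mul(6, 20))) = Add(495, Mul(-1, 120)) = Add(495, -120) = 375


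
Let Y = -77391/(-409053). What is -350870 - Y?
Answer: -47841501167/136351 ≈ -3.5087e+5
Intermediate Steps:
Y = 25797/136351 (Y = -77391*(-1/409053) = 25797/136351 ≈ 0.18920)
-350870 - Y = -350870 - 1*25797/136351 = -350870 - 25797/136351 = -47841501167/136351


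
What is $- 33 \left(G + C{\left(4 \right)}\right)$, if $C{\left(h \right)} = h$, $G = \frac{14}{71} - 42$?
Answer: $\frac{88572}{71} \approx 1247.5$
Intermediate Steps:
$G = - \frac{2968}{71}$ ($G = 14 \cdot \frac{1}{71} - 42 = \frac{14}{71} - 42 = - \frac{2968}{71} \approx -41.803$)
$- 33 \left(G + C{\left(4 \right)}\right) = - 33 \left(- \frac{2968}{71} + 4\right) = \left(-33\right) \left(- \frac{2684}{71}\right) = \frac{88572}{71}$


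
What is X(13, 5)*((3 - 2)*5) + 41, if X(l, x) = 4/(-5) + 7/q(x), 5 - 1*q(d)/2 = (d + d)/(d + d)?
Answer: 331/8 ≈ 41.375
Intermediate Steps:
q(d) = 8 (q(d) = 10 - 2*(d + d)/(d + d) = 10 - 2*2*d/(2*d) = 10 - 2*2*d*1/(2*d) = 10 - 2*1 = 10 - 2 = 8)
X(l, x) = 3/40 (X(l, x) = 4/(-5) + 7/8 = 4*(-⅕) + 7*(⅛) = -⅘ + 7/8 = 3/40)
X(13, 5)*((3 - 2)*5) + 41 = 3*((3 - 2)*5)/40 + 41 = 3*(1*5)/40 + 41 = (3/40)*5 + 41 = 3/8 + 41 = 331/8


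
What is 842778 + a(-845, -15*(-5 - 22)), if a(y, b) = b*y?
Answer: 500553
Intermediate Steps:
842778 + a(-845, -15*(-5 - 22)) = 842778 - 15*(-5 - 22)*(-845) = 842778 - 15*(-27)*(-845) = 842778 + 405*(-845) = 842778 - 342225 = 500553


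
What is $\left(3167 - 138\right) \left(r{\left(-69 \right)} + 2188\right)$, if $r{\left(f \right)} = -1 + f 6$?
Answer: $5370417$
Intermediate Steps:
$r{\left(f \right)} = -1 + 6 f$
$\left(3167 - 138\right) \left(r{\left(-69 \right)} + 2188\right) = \left(3167 - 138\right) \left(\left(-1 + 6 \left(-69\right)\right) + 2188\right) = 3029 \left(\left(-1 - 414\right) + 2188\right) = 3029 \left(-415 + 2188\right) = 3029 \cdot 1773 = 5370417$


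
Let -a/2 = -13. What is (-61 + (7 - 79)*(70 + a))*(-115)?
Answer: 801895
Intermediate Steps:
a = 26 (a = -2*(-13) = 26)
(-61 + (7 - 79)*(70 + a))*(-115) = (-61 + (7 - 79)*(70 + 26))*(-115) = (-61 - 72*96)*(-115) = (-61 - 6912)*(-115) = -6973*(-115) = 801895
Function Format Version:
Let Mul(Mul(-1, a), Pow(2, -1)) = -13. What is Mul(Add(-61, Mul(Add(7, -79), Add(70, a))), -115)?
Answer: 801895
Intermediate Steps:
a = 26 (a = Mul(-2, -13) = 26)
Mul(Add(-61, Mul(Add(7, -79), Add(70, a))), -115) = Mul(Add(-61, Mul(Add(7, -79), Add(70, 26))), -115) = Mul(Add(-61, Mul(-72, 96)), -115) = Mul(Add(-61, -6912), -115) = Mul(-6973, -115) = 801895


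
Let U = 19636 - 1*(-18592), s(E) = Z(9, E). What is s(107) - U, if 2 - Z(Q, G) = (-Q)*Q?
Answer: -38145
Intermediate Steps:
Z(Q, G) = 2 + Q**2 (Z(Q, G) = 2 - (-Q)*Q = 2 - (-1)*Q**2 = 2 + Q**2)
s(E) = 83 (s(E) = 2 + 9**2 = 2 + 81 = 83)
U = 38228 (U = 19636 + 18592 = 38228)
s(107) - U = 83 - 1*38228 = 83 - 38228 = -38145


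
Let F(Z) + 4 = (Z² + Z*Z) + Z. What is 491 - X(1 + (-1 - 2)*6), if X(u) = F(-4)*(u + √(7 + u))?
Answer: 899 - 24*I*√10 ≈ 899.0 - 75.895*I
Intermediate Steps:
F(Z) = -4 + Z + 2*Z² (F(Z) = -4 + ((Z² + Z*Z) + Z) = -4 + ((Z² + Z²) + Z) = -4 + (2*Z² + Z) = -4 + (Z + 2*Z²) = -4 + Z + 2*Z²)
X(u) = 24*u + 24*√(7 + u) (X(u) = (-4 - 4 + 2*(-4)²)*(u + √(7 + u)) = (-4 - 4 + 2*16)*(u + √(7 + u)) = (-4 - 4 + 32)*(u + √(7 + u)) = 24*(u + √(7 + u)) = 24*u + 24*√(7 + u))
491 - X(1 + (-1 - 2)*6) = 491 - (24*(1 + (-1 - 2)*6) + 24*√(7 + (1 + (-1 - 2)*6))) = 491 - (24*(1 - 3*6) + 24*√(7 + (1 - 3*6))) = 491 - (24*(1 - 18) + 24*√(7 + (1 - 18))) = 491 - (24*(-17) + 24*√(7 - 17)) = 491 - (-408 + 24*√(-10)) = 491 - (-408 + 24*(I*√10)) = 491 - (-408 + 24*I*√10) = 491 + (408 - 24*I*√10) = 899 - 24*I*√10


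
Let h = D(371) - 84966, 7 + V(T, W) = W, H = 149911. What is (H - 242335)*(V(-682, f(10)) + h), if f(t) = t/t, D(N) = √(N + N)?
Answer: 7853452128 - 92424*√742 ≈ 7.8509e+9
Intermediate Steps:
D(N) = √2*√N (D(N) = √(2*N) = √2*√N)
f(t) = 1
V(T, W) = -7 + W
h = -84966 + √742 (h = √2*√371 - 84966 = √742 - 84966 = -84966 + √742 ≈ -84939.)
(H - 242335)*(V(-682, f(10)) + h) = (149911 - 242335)*((-7 + 1) + (-84966 + √742)) = -92424*(-6 + (-84966 + √742)) = -92424*(-84972 + √742) = 7853452128 - 92424*√742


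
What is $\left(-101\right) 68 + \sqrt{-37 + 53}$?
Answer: $-6864$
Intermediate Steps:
$\left(-101\right) 68 + \sqrt{-37 + 53} = -6868 + \sqrt{16} = -6868 + 4 = -6864$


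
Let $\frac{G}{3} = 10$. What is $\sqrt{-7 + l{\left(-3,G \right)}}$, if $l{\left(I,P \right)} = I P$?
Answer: $i \sqrt{97} \approx 9.8489 i$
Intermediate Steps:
$G = 30$ ($G = 3 \cdot 10 = 30$)
$\sqrt{-7 + l{\left(-3,G \right)}} = \sqrt{-7 - 90} = \sqrt{-97} = i \sqrt{97}$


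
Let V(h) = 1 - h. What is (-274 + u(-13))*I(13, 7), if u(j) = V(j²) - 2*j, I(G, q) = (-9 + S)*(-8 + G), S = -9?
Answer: 37440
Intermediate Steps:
I(G, q) = 144 - 18*G (I(G, q) = (-9 - 9)*(-8 + G) = -18*(-8 + G) = 144 - 18*G)
u(j) = 1 - j² - 2*j (u(j) = (1 - j²) - 2*j = 1 - j² - 2*j)
(-274 + u(-13))*I(13, 7) = (-274 + (1 - 1*(-13)² - 2*(-13)))*(144 - 18*13) = (-274 + (1 - 1*169 + 26))*(144 - 234) = (-274 + (1 - 169 + 26))*(-90) = (-274 - 142)*(-90) = -416*(-90) = 37440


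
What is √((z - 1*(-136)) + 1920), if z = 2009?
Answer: √4065 ≈ 63.757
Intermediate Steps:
√((z - 1*(-136)) + 1920) = √((2009 - 1*(-136)) + 1920) = √((2009 + 136) + 1920) = √(2145 + 1920) = √4065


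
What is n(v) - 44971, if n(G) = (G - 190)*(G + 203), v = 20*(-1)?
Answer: -83401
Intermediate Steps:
v = -20
n(G) = (-190 + G)*(203 + G)
n(v) - 44971 = (-38570 + (-20)² + 13*(-20)) - 44971 = (-38570 + 400 - 260) - 44971 = -38430 - 44971 = -83401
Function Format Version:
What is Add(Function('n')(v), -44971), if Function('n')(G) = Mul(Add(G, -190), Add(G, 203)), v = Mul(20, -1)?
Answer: -83401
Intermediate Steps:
v = -20
Function('n')(G) = Mul(Add(-190, G), Add(203, G))
Add(Function('n')(v), -44971) = Add(Add(-38570, Pow(-20, 2), Mul(13, -20)), -44971) = Add(Add(-38570, 400, -260), -44971) = Add(-38430, -44971) = -83401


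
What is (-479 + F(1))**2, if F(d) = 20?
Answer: 210681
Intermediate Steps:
(-479 + F(1))**2 = (-479 + 20)**2 = (-459)**2 = 210681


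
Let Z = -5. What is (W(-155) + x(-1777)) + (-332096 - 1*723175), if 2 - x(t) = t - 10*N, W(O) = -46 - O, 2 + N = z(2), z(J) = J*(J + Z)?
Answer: -1053463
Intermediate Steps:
z(J) = J*(-5 + J) (z(J) = J*(J - 5) = J*(-5 + J))
N = -8 (N = -2 + 2*(-5 + 2) = -2 + 2*(-3) = -2 - 6 = -8)
x(t) = -78 - t (x(t) = 2 - (t - 10*(-8)) = 2 - (t + 80) = 2 - (80 + t) = 2 + (-80 - t) = -78 - t)
(W(-155) + x(-1777)) + (-332096 - 1*723175) = ((-46 - 1*(-155)) + (-78 - 1*(-1777))) + (-332096 - 1*723175) = ((-46 + 155) + (-78 + 1777)) + (-332096 - 723175) = (109 + 1699) - 1055271 = 1808 - 1055271 = -1053463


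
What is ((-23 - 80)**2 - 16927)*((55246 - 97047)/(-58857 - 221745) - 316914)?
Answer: 31213257809877/15589 ≈ 2.0023e+9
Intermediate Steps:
((-23 - 80)**2 - 16927)*((55246 - 97047)/(-58857 - 221745) - 316914) = ((-103)**2 - 16927)*(-41801/(-280602) - 316914) = (10609 - 16927)*(-41801*(-1/280602) - 316914) = -6318*(41801/280602 - 316914) = -6318*(-88926660427/280602) = 31213257809877/15589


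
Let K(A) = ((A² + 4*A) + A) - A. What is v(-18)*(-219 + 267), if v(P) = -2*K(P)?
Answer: -24192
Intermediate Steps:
K(A) = A² + 4*A (K(A) = (A² + 5*A) - A = A² + 4*A)
v(P) = -2*P*(4 + P)
v(-18)*(-219 + 267) = (-2*(-18)*(4 - 18))*(-219 + 267) = -2*(-18)*(-14)*48 = -504*48 = -24192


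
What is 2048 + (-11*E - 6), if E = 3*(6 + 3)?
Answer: 1745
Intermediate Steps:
E = 27 (E = 3*9 = 27)
2048 + (-11*E - 6) = 2048 + (-11*27 - 6) = 2048 + (-297 - 6) = 2048 - 303 = 1745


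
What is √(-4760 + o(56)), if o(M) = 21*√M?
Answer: √(-4760 + 42*√14) ≈ 67.844*I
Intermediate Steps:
√(-4760 + o(56)) = √(-4760 + 21*√56) = √(-4760 + 21*(2*√14)) = √(-4760 + 42*√14)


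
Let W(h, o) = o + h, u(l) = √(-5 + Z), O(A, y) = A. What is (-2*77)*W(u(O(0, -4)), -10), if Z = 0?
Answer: 1540 - 154*I*√5 ≈ 1540.0 - 344.35*I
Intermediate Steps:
u(l) = I*√5 (u(l) = √(-5 + 0) = √(-5) = I*√5)
W(h, o) = h + o
(-2*77)*W(u(O(0, -4)), -10) = (-2*77)*(I*√5 - 10) = -154*(-10 + I*√5) = 1540 - 154*I*√5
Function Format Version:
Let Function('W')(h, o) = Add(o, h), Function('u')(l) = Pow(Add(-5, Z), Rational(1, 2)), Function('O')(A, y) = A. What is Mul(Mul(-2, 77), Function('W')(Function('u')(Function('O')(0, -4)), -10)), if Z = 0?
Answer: Add(1540, Mul(-154, I, Pow(5, Rational(1, 2)))) ≈ Add(1540.0, Mul(-344.35, I))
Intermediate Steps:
Function('u')(l) = Mul(I, Pow(5, Rational(1, 2))) (Function('u')(l) = Pow(Add(-5, 0), Rational(1, 2)) = Pow(-5, Rational(1, 2)) = Mul(I, Pow(5, Rational(1, 2))))
Function('W')(h, o) = Add(h, o)
Mul(Mul(-2, 77), Function('W')(Function('u')(Function('O')(0, -4)), -10)) = Mul(Mul(-2, 77), Add(Mul(I, Pow(5, Rational(1, 2))), -10)) = Mul(-154, Add(-10, Mul(I, Pow(5, Rational(1, 2))))) = Add(1540, Mul(-154, I, Pow(5, Rational(1, 2))))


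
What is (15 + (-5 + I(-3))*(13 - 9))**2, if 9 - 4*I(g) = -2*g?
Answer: 4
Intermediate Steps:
I(g) = 9/4 + g/2 (I(g) = 9/4 - (-1)*g/2 = 9/4 + g/2)
(15 + (-5 + I(-3))*(13 - 9))**2 = (15 + (-5 + (9/4 + (1/2)*(-3)))*(13 - 9))**2 = (15 + (-5 + (9/4 - 3/2))*4)**2 = (15 + (-5 + 3/4)*4)**2 = (15 - 17/4*4)**2 = (15 - 17)**2 = (-2)**2 = 4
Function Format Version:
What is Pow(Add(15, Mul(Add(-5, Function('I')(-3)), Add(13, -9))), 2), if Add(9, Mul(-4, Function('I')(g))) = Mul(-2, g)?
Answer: 4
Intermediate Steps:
Function('I')(g) = Add(Rational(9, 4), Mul(Rational(1, 2), g)) (Function('I')(g) = Add(Rational(9, 4), Mul(Rational(-1, 4), Mul(-2, g))) = Add(Rational(9, 4), Mul(Rational(1, 2), g)))
Pow(Add(15, Mul(Add(-5, Function('I')(-3)), Add(13, -9))), 2) = Pow(Add(15, Mul(Add(-5, Add(Rational(9, 4), Mul(Rational(1, 2), -3))), Add(13, -9))), 2) = Pow(Add(15, Mul(Add(-5, Add(Rational(9, 4), Rational(-3, 2))), 4)), 2) = Pow(Add(15, Mul(Add(-5, Rational(3, 4)), 4)), 2) = Pow(Add(15, Mul(Rational(-17, 4), 4)), 2) = Pow(Add(15, -17), 2) = Pow(-2, 2) = 4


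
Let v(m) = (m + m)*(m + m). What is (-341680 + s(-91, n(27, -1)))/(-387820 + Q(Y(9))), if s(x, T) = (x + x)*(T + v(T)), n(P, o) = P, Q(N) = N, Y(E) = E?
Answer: 877306/387811 ≈ 2.2622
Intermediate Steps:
v(m) = 4*m**2 (v(m) = (2*m)*(2*m) = 4*m**2)
s(x, T) = 2*x*(T + 4*T**2) (s(x, T) = (x + x)*(T + 4*T**2) = (2*x)*(T + 4*T**2) = 2*x*(T + 4*T**2))
(-341680 + s(-91, n(27, -1)))/(-387820 + Q(Y(9))) = (-341680 + 2*27*(-91)*(1 + 4*27))/(-387820 + 9) = (-341680 + 2*27*(-91)*(1 + 108))/(-387811) = (-341680 + 2*27*(-91)*109)*(-1/387811) = (-341680 - 535626)*(-1/387811) = -877306*(-1/387811) = 877306/387811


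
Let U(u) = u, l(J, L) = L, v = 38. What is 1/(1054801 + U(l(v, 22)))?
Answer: 1/1054823 ≈ 9.4803e-7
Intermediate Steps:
1/(1054801 + U(l(v, 22))) = 1/(1054801 + 22) = 1/1054823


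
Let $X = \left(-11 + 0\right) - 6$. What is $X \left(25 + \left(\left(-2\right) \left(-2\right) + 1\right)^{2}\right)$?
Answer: $-850$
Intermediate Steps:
$X = -17$ ($X = -11 - 6 = -17$)
$X \left(25 + \left(\left(-2\right) \left(-2\right) + 1\right)^{2}\right) = - 17 \left(25 + \left(\left(-2\right) \left(-2\right) + 1\right)^{2}\right) = - 17 \left(25 + \left(4 + 1\right)^{2}\right) = - 17 \left(25 + 5^{2}\right) = - 17 \left(25 + 25\right) = \left(-17\right) 50 = -850$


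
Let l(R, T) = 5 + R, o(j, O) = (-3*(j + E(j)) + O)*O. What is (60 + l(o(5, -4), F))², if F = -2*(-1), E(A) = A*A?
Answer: 194481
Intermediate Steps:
E(A) = A²
F = 2
o(j, O) = O*(O - 3*j - 3*j²) (o(j, O) = (-3*(j + j²) + O)*O = ((-3*j - 3*j²) + O)*O = (O - 3*j - 3*j²)*O = O*(O - 3*j - 3*j²))
(60 + l(o(5, -4), F))² = (60 + (5 - 4*(-4 - 3*5 - 3*5²)))² = (60 + (5 - 4*(-4 - 15 - 3*25)))² = (60 + (5 - 4*(-4 - 15 - 75)))² = (60 + (5 - 4*(-94)))² = (60 + (5 + 376))² = (60 + 381)² = 441² = 194481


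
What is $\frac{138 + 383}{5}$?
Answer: $\frac{521}{5} \approx 104.2$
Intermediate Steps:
$\frac{138 + 383}{5} = \frac{1}{5} \cdot 521 = \frac{521}{5}$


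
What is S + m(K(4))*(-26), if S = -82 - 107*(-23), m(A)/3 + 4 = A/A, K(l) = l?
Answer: 2613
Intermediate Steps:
m(A) = -9 (m(A) = -12 + 3*(A/A) = -12 + 3*1 = -12 + 3 = -9)
S = 2379 (S = -82 + 2461 = 2379)
S + m(K(4))*(-26) = 2379 - 9*(-26) = 2379 + 234 = 2613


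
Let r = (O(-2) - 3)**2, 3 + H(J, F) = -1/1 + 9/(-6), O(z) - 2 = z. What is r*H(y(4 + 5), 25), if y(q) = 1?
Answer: -99/2 ≈ -49.500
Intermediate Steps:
O(z) = 2 + z
H(J, F) = -11/2 (H(J, F) = -3 + (-1/1 + 9/(-6)) = -3 + (-1*1 + 9*(-1/6)) = -3 + (-1 - 3/2) = -3 - 5/2 = -11/2)
r = 9 (r = ((2 - 2) - 3)**2 = (0 - 3)**2 = (-3)**2 = 9)
r*H(y(4 + 5), 25) = 9*(-11/2) = -99/2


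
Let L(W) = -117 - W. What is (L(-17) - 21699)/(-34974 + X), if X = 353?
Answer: 21799/34621 ≈ 0.62965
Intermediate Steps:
(L(-17) - 21699)/(-34974 + X) = ((-117 - 1*(-17)) - 21699)/(-34974 + 353) = ((-117 + 17) - 21699)/(-34621) = (-100 - 21699)*(-1/34621) = -21799*(-1/34621) = 21799/34621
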